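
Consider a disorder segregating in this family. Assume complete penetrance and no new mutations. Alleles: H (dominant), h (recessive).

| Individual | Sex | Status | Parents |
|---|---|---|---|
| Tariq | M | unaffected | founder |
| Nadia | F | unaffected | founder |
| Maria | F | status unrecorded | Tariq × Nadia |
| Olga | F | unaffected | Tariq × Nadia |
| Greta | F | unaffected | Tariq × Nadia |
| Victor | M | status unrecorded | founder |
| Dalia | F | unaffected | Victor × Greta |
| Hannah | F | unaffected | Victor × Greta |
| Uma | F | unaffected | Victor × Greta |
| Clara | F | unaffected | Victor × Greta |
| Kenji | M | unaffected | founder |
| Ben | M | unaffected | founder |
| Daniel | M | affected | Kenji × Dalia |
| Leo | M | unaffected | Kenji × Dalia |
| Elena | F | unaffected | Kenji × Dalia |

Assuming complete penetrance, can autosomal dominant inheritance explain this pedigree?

No

Under autosomal dominant, Daniel (affected, male) cannot arise from Kenji (unaffected) × Dalia (unaffected).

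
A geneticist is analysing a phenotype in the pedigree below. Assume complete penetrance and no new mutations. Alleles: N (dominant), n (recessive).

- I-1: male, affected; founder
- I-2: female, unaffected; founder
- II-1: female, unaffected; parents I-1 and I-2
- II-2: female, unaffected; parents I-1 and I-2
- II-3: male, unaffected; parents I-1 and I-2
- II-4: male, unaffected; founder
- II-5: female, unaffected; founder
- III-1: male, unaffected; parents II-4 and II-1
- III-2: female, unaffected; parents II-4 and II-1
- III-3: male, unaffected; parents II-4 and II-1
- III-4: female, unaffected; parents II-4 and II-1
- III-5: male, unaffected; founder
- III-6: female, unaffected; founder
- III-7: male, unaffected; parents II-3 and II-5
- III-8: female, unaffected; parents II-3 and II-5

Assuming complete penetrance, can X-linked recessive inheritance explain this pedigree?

Yes

A consistent assignment under X-linked recessive exists: I-1 X^n Y, I-2 X^N X^N, II-1 X^N X^n, II-2 X^N X^n, II-3 X^N Y, II-4 X^N Y, II-5 X^N X^N, III-1 X^N Y, III-2 X^N X^N, III-3 X^N Y, III-4 X^N X^N, III-5 X^N Y, III-6 X^N X^N, III-7 X^N Y, III-8 X^N X^N.
In this assignment every recorded phenotype matches its genotype and every non-founder's genotype is obtainable from its parents' genotypes, so the pedigree is consistent.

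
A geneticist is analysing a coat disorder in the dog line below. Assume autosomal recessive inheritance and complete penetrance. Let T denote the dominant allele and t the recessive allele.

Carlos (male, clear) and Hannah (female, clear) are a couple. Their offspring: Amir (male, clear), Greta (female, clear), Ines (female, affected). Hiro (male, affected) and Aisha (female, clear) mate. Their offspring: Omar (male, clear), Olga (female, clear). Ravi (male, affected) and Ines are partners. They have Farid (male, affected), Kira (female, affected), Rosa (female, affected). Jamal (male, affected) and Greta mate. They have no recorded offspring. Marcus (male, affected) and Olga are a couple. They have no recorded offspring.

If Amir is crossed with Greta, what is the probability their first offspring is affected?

1/9

Carlos is clear so carries T and passed t to Ines (tt), so Carlos is Tt.
Hannah is clear so carries T and passed t to Ines (tt), so Hannah is Tt.
Amir is a clear offspring of Carlos (Tt) × Hannah (Tt), whose cross gives 1/4 TT : 1/2 Tt : 1/4 tt; conditioning on being clear, Amir is TT with probability 1/3, Tt with probability 2/3.
Greta is a clear offspring of Carlos (Tt) × Hannah (Tt), whose cross gives 1/4 TT : 1/2 Tt : 1/4 tt; conditioning on being clear, Greta is TT with probability 1/3, Tt with probability 2/3.
Summing over parental genotype combinations, P(offspring is affected) = 4/9·1/4 = 1/9.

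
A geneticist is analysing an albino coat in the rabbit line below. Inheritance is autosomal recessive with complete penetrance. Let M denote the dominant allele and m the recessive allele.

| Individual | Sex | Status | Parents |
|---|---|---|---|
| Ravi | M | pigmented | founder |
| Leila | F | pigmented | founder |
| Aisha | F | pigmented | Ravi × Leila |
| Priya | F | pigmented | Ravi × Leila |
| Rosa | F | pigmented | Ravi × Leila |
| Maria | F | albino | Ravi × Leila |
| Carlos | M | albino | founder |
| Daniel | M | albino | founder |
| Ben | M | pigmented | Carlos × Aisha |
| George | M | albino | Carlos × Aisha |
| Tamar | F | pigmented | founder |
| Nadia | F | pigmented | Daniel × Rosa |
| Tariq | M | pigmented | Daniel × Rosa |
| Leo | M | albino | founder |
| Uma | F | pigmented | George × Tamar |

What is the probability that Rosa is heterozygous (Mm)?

Ravi is pigmented so carries M and passed m to Maria (mm), so Ravi is Mm.
Leila is pigmented so carries M and passed m to Maria (mm), so Leila is Mm.
Their cross gives offspring ratios 1/4 MM : 1/2 Mm : 1/4 mm. Conditioning on Rosa being pigmented, P(Mm) = 1/2 / 3/4 = 2/3 before taking Rosa's own offspring into account.
Daniel is albino, so Daniel is mm.
Now use Rosa's offspring. Probability of each recorded status — pigmented daughter Nadia: 1/2 if Rosa is Mm, 1 if MM; pigmented son Tariq: 1/2 if Rosa is Mm, 1 if MM.
Bayes: P(Mm) = 2/3·1/4 / (2/3·1/4 + 1/3·1) = 1/3.

1/3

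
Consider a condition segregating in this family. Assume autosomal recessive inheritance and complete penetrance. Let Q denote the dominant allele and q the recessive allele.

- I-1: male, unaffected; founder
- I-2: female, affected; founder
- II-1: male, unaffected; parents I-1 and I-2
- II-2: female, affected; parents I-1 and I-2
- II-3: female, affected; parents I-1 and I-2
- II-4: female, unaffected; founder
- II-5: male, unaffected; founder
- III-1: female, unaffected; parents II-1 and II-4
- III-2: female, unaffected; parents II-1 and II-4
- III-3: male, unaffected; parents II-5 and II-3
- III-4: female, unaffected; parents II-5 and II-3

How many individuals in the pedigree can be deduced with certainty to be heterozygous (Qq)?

Obligate heterozygotes: I-1 is unaffected so carries Q and passed q to II-2 (qq), so I-1 is Qq; II-1 is unaffected so carries Q and received q from I-2 (qq), so II-1 is Qq; III-3 is unaffected so carries Q and received q from II-3 (qq), so III-3 is Qq; III-4 is unaffected so carries Q and received q from II-3 (qq), so III-4 is Qq.
Every other individual is either homozygous by phenotype or has at least one consistent homozygous assignment, so the count is 4.

4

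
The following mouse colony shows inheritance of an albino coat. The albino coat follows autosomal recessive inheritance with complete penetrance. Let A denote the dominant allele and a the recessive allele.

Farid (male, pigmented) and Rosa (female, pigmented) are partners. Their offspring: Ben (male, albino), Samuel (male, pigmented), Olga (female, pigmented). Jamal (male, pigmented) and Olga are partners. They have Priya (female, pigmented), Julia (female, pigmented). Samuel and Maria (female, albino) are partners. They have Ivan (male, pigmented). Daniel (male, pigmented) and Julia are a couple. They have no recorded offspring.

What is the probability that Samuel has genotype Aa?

Farid is pigmented so carries A and passed a to Ben (aa), so Farid is Aa.
Rosa is pigmented so carries A and passed a to Ben (aa), so Rosa is Aa.
Their cross gives offspring ratios 1/4 AA : 1/2 Aa : 1/4 aa. Conditioning on Samuel being pigmented, P(Aa) = 1/2 / 3/4 = 2/3 before taking Samuel's own offspring into account.
Maria is albino, so Maria is aa.
Now use Samuel's offspring. Probability of each recorded status — pigmented son Ivan: 1/2 if Samuel is Aa, 1 if AA.
Bayes: P(Aa) = 2/3·1/2 / (2/3·1/2 + 1/3·1) = 1/2.

1/2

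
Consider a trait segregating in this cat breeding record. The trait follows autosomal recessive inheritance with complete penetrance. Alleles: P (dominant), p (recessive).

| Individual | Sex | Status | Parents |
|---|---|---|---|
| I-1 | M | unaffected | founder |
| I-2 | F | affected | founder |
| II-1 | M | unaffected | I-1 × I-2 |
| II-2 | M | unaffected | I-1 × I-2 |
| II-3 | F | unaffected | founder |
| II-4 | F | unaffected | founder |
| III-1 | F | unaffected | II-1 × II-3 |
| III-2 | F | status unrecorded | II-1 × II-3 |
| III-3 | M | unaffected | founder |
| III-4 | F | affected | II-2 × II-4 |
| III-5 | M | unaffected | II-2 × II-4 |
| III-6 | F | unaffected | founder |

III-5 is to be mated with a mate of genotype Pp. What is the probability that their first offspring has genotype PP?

II-2 is unaffected so carries P and received p from I-2 (pp), so II-2 is Pp.
II-4 is unaffected so carries P and passed p to III-4 (pp), so II-4 is Pp.
III-5 is an unaffected offspring of II-2 (Pp) × II-4 (Pp), whose cross gives 1/4 PP : 1/2 Pp : 1/4 pp; conditioning on being unaffected, III-5 is PP with probability 1/3, Pp with probability 2/3.
Summing over parental genotype combinations, P(offspring has genotype PP) = 1/3·1/2 + 2/3·1/4 = 1/3.

1/3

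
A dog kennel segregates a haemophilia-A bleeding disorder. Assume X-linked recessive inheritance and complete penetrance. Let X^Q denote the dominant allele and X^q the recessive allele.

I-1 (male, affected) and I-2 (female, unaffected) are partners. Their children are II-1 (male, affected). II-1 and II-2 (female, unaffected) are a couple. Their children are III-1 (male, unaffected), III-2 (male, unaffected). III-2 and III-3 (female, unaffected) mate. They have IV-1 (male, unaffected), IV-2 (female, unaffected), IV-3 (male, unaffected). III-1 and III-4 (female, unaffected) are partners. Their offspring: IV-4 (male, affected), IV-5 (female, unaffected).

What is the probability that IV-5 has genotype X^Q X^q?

III-1 is unaffected, so III-1 is X^Q Y.
III-4 is unaffected so carries Q and passed q to IV-4 (X^q Y), so III-4 is X^Q X^q.
Their cross gives offspring ratios 1/2 X^Q X^Q : 1/2 X^Q X^q. Conditioning on IV-5 being unaffected, P(X^Q X^q) = 1/2 / 1 = 1/2.

1/2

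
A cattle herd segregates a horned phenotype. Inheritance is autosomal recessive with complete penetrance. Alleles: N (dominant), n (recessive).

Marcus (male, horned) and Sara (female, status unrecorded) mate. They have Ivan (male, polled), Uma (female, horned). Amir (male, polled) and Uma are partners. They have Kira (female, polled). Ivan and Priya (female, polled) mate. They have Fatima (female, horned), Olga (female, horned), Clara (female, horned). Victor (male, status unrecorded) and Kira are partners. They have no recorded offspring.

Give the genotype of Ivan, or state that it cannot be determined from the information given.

Nn

From phenotype alone, Ivan is NN or Nn.
Ivan is polled so carries N and received n from Marcus (nn), so Ivan is Nn.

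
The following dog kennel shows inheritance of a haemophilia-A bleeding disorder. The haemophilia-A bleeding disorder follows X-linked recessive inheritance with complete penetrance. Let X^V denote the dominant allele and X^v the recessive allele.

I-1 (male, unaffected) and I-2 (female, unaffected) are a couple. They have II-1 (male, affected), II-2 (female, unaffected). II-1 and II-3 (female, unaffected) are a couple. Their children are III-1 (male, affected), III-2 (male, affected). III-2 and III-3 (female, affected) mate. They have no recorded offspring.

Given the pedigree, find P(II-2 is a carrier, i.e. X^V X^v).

1/2

I-1 is unaffected, so I-1 is X^V Y.
I-2 is unaffected so carries V and passed v to II-1 (X^v Y), so I-2 is X^V X^v.
Their cross gives offspring ratios 1/2 X^V X^V : 1/2 X^V X^v. Conditioning on II-2 being unaffected, P(X^V X^v) = 1/2 / 1 = 1/2.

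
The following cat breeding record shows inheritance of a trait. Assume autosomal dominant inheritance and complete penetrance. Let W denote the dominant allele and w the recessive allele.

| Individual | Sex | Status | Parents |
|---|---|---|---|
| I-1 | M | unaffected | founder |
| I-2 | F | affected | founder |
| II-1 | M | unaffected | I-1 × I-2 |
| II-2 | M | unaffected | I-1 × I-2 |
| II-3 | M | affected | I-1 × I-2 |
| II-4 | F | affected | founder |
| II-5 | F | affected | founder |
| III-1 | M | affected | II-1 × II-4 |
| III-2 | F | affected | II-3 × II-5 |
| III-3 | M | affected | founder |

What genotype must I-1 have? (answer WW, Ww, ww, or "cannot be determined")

ww

I-1 is unaffected, so I-1 is ww.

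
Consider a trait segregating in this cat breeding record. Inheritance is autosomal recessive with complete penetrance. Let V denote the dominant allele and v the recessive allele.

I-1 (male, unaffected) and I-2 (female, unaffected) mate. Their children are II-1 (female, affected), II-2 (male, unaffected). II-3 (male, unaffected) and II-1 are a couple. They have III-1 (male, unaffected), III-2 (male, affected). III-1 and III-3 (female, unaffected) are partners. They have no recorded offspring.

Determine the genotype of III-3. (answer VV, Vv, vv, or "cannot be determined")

III-3's phenotype allows VV or Vv, and no parent or child forces a single allele at both positions; consistent genotype assignments exist with III-3 as VV or Vv.

cannot be determined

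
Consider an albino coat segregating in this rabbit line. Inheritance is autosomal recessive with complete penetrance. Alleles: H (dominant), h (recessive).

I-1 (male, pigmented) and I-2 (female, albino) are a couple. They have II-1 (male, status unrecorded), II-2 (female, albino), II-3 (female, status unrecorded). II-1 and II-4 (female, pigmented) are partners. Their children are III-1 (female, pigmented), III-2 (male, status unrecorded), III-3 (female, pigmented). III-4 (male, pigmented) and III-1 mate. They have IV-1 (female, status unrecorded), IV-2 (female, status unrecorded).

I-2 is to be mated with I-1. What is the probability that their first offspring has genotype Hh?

1/2

I-2 is albino, so I-2 is hh.
I-1 is pigmented so carries H and passed h to II-2 (hh), so I-1 is Hh.
The cross gives 1/2 Hh : 1/2 hh, so P(offspring has genotype Hh) = 1/2.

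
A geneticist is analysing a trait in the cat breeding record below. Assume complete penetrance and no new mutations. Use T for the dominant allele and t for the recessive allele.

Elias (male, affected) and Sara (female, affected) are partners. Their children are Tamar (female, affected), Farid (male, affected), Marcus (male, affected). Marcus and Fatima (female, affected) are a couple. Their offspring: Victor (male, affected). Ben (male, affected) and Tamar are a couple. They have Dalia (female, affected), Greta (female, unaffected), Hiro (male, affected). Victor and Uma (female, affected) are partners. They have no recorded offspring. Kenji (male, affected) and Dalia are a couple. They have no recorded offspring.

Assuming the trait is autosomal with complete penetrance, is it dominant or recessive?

Ben and Tamar are both affected yet have an unaffected child Greta. Under a recessive model two affected parents are homozygous and every child would be affected, so the trait cannot be recessive.

dominant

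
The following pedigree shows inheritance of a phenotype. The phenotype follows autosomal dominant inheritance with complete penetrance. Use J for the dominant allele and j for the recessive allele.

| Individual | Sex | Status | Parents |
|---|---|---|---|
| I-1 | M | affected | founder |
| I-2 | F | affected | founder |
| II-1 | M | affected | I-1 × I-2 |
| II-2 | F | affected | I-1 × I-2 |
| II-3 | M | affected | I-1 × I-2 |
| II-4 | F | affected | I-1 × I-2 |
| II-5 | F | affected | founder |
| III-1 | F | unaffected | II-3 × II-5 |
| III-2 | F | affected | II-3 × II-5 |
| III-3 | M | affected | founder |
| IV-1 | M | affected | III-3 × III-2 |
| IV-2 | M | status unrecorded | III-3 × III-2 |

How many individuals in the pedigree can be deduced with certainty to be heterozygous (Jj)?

2

Obligate heterozygotes: II-3 is affected so carries J and passed j to III-1 (jj), so II-3 is Jj; II-5 is affected so carries J and passed j to III-1 (jj), so II-5 is Jj.
Every other individual is either homozygous by phenotype or has at least one consistent homozygous assignment, so the count is 2.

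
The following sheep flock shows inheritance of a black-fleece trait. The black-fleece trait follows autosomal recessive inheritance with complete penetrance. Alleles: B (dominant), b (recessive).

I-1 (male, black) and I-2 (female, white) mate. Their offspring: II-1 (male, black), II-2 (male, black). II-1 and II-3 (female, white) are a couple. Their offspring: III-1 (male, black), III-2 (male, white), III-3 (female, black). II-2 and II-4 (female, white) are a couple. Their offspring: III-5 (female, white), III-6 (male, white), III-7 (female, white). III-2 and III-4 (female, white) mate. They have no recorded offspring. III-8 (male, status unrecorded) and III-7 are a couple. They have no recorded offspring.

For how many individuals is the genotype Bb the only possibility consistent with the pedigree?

Obligate heterozygotes: I-2 is white so carries B and passed b to II-1 (bb), so I-2 is Bb; II-3 is white so carries B and passed b to III-1 (bb), so II-3 is Bb; III-2 is white so carries B and received b from II-1 (bb), so III-2 is Bb; III-5 is white so carries B and received b from II-2 (bb), so III-5 is Bb; III-6 is white so carries B and received b from II-2 (bb), so III-6 is Bb; III-7 is white so carries B and received b from II-2 (bb), so III-7 is Bb.
Every other individual is either homozygous by phenotype or has at least one consistent homozygous assignment, so the count is 6.

6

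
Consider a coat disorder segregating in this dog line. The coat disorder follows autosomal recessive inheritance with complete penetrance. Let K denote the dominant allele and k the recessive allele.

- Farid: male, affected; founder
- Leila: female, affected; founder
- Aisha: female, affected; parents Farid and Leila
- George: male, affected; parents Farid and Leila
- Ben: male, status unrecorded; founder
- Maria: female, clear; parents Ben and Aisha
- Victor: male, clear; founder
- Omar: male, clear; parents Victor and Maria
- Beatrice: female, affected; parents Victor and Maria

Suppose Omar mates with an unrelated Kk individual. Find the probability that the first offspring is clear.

5/6

Victor is clear so carries K and passed k to Beatrice (kk), so Victor is Kk.
Maria is clear so carries K and received k from Aisha (kk), so Maria is Kk.
Omar is a clear offspring of Victor (Kk) × Maria (Kk), whose cross gives 1/4 KK : 1/2 Kk : 1/4 kk; conditioning on being clear, Omar is KK with probability 1/3, Kk with probability 2/3.
Summing over parental genotype combinations, P(offspring is clear) = 1/3·1 + 2/3·3/4 = 5/6.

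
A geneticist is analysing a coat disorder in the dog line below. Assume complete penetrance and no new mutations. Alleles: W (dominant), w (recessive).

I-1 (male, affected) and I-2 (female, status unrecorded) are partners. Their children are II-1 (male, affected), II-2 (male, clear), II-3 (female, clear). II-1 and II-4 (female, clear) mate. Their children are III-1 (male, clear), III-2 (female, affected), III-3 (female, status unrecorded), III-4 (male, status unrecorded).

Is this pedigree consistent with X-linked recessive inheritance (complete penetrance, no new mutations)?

A consistent assignment under X-linked recessive exists: I-1 X^w Y, I-2 X^W X^w, II-1 X^w Y, II-2 X^W Y, II-3 X^W X^w, II-4 X^W X^w, III-1 X^W Y, III-2 X^w X^w, III-3 X^W X^w, III-4 X^W Y.
In this assignment every recorded phenotype matches its genotype and every non-founder's genotype is obtainable from its parents' genotypes, so the pedigree is consistent.

Yes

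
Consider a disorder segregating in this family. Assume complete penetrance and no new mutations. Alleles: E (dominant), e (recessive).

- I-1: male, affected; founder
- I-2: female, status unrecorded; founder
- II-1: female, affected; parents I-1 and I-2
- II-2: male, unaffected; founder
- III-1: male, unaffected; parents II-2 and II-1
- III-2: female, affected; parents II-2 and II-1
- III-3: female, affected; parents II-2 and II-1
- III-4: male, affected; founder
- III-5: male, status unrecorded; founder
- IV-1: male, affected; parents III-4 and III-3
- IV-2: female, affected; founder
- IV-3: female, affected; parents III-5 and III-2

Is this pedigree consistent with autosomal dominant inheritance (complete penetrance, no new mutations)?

Yes

A consistent assignment under autosomal dominant exists: I-1 EE, I-2 Ee, II-1 Ee, II-2 ee, III-1 ee, III-2 Ee, III-3 Ee, III-4 EE, III-5 EE, IV-1 EE, IV-2 EE, IV-3 EE.
In this assignment every recorded phenotype matches its genotype and every non-founder's genotype is obtainable from its parents' genotypes, so the pedigree is consistent.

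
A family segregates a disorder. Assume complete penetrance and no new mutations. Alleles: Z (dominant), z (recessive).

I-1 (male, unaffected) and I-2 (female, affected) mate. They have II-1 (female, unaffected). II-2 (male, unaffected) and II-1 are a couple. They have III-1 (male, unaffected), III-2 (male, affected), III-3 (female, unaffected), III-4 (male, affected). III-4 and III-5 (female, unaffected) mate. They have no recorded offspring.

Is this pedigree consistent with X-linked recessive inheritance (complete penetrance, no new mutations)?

A consistent assignment under X-linked recessive exists: I-1 X^Z Y, I-2 X^z X^z, II-1 X^Z X^z, II-2 X^Z Y, III-1 X^Z Y, III-2 X^z Y, III-3 X^Z X^Z, III-4 X^z Y, III-5 X^Z X^Z.
In this assignment every recorded phenotype matches its genotype and every non-founder's genotype is obtainable from its parents' genotypes, so the pedigree is consistent.

Yes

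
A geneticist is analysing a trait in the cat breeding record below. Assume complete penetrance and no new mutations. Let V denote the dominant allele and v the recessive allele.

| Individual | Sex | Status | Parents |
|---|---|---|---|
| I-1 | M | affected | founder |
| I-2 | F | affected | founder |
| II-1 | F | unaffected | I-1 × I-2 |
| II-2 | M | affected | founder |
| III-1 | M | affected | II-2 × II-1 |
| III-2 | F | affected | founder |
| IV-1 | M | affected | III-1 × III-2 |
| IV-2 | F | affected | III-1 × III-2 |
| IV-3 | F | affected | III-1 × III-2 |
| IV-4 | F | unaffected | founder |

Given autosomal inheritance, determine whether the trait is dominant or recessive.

dominant

I-1 and I-2 are both affected yet have an unaffected child II-1. Under a recessive model two affected parents are homozygous and every child would be affected, so the trait cannot be recessive.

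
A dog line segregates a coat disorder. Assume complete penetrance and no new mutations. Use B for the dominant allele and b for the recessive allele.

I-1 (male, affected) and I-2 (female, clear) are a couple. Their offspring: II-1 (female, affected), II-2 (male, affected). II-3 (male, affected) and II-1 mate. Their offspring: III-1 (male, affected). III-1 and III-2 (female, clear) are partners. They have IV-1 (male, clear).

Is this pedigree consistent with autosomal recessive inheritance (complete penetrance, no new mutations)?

A consistent assignment under autosomal recessive exists: I-1 bb, I-2 Bb, II-1 bb, II-2 bb, II-3 bb, III-1 bb, III-2 BB, IV-1 Bb.
In this assignment every recorded phenotype matches its genotype and every non-founder's genotype is obtainable from its parents' genotypes, so the pedigree is consistent.

Yes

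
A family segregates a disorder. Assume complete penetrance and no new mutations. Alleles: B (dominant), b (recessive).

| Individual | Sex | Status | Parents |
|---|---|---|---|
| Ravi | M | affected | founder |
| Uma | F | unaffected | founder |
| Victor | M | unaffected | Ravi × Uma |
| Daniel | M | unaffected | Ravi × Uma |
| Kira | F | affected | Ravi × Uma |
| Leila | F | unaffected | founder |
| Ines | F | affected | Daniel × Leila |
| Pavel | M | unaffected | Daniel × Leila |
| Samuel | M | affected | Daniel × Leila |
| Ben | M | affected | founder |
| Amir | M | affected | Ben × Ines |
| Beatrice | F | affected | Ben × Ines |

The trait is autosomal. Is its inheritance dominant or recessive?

recessive

Daniel and Leila are both unaffected yet have an affected child Ines. Under dominance, an affected child requires at least one affected parent, so the trait cannot be dominant.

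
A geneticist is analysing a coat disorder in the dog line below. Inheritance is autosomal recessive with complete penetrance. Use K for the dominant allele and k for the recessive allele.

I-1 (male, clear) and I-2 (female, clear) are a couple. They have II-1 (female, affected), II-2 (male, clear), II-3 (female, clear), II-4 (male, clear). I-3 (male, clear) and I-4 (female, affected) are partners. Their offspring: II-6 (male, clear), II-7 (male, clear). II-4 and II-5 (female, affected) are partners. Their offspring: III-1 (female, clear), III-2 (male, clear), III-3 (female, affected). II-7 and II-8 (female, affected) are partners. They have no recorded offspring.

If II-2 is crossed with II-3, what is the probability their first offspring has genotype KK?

4/9

I-1 is clear so carries K and passed k to II-1 (kk), so I-1 is Kk.
I-2 is clear so carries K and passed k to II-1 (kk), so I-2 is Kk.
II-2 is a clear offspring of I-1 (Kk) × I-2 (Kk), whose cross gives 1/4 KK : 1/2 Kk : 1/4 kk; conditioning on being clear, II-2 is KK with probability 1/3, Kk with probability 2/3.
II-3 is a clear offspring of I-1 (Kk) × I-2 (Kk), whose cross gives 1/4 KK : 1/2 Kk : 1/4 kk; conditioning on being clear, II-3 is KK with probability 1/3, Kk with probability 2/3.
Summing over parental genotype combinations, P(offspring has genotype KK) = 1/9·1 + 2/9·1/2 + 2/9·1/2 + 4/9·1/4 = 4/9.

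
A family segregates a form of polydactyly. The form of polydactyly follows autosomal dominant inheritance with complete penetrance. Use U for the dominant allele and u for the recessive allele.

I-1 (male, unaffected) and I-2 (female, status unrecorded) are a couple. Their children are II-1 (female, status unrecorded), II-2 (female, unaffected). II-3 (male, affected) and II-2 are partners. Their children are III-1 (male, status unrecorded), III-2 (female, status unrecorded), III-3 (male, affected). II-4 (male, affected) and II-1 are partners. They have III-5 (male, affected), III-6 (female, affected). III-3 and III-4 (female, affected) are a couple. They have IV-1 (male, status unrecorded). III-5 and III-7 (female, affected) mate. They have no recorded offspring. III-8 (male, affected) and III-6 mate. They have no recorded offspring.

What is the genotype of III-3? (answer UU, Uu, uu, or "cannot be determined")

From phenotype alone, III-3 is UU or Uu.
III-3 is affected so carries U and received u from II-2 (uu), so III-3 is Uu.

Uu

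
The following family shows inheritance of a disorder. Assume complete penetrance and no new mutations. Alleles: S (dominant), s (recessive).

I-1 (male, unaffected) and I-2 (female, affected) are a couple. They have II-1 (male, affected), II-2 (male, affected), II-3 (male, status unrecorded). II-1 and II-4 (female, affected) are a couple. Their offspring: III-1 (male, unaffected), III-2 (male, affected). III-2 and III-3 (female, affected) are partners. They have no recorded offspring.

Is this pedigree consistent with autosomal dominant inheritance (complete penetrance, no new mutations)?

A consistent assignment under autosomal dominant exists: I-1 ss, I-2 SS, II-1 Ss, II-2 Ss, II-3 Ss, II-4 Ss, III-1 ss, III-2 SS, III-3 SS.
In this assignment every recorded phenotype matches its genotype and every non-founder's genotype is obtainable from its parents' genotypes, so the pedigree is consistent.

Yes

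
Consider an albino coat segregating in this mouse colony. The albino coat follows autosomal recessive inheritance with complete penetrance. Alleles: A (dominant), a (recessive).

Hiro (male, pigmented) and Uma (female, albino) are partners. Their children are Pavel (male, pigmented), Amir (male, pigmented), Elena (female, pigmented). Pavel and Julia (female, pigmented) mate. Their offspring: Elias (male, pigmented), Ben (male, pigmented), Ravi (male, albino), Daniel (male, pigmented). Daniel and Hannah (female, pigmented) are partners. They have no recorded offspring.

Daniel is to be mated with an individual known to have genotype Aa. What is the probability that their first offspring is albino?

1/6

Pavel is pigmented so carries A and received a from Uma (aa), so Pavel is Aa.
Julia is pigmented so carries A and passed a to Ravi (aa), so Julia is Aa.
Daniel is a pigmented offspring of Pavel (Aa) × Julia (Aa), whose cross gives 1/4 AA : 1/2 Aa : 1/4 aa; conditioning on being pigmented, Daniel is AA with probability 1/3, Aa with probability 2/3.
Summing over parental genotype combinations, P(offspring is albino) = 2/3·1/4 = 1/6.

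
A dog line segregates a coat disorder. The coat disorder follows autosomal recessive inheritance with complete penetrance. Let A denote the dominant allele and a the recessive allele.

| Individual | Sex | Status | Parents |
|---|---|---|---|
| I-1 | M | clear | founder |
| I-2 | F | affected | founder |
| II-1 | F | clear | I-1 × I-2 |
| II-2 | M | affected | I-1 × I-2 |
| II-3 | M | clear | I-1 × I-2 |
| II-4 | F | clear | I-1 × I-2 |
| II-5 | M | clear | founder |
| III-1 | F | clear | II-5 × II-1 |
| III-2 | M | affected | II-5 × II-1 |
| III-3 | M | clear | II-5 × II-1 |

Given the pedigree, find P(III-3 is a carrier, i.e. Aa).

II-5 is clear so carries A and passed a to III-2 (aa), so II-5 is Aa.
II-1 is clear so carries A and received a from I-2 (aa), so II-1 is Aa.
Their cross gives offspring ratios 1/4 AA : 1/2 Aa : 1/4 aa. Conditioning on III-3 being clear, P(Aa) = 1/2 / 3/4 = 2/3.

2/3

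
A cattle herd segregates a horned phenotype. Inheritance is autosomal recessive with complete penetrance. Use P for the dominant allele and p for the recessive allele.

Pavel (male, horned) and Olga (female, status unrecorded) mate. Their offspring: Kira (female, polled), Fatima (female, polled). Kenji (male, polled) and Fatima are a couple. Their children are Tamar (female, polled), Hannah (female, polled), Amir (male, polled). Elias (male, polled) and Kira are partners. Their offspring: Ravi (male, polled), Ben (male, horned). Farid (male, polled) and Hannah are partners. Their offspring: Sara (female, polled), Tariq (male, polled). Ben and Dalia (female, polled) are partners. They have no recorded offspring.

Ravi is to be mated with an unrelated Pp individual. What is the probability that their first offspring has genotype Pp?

Elias is polled so carries P and passed p to Ben (pp), so Elias is Pp.
Kira is polled so carries P and received p from Pavel (pp), so Kira is Pp.
Ravi is a polled offspring of Elias (Pp) × Kira (Pp), whose cross gives 1/4 PP : 1/2 Pp : 1/4 pp; conditioning on being polled, Ravi is PP with probability 1/3, Pp with probability 2/3.
Summing over parental genotype combinations, P(offspring has genotype Pp) = 1/3·1/2 + 2/3·1/2 = 1/2.

1/2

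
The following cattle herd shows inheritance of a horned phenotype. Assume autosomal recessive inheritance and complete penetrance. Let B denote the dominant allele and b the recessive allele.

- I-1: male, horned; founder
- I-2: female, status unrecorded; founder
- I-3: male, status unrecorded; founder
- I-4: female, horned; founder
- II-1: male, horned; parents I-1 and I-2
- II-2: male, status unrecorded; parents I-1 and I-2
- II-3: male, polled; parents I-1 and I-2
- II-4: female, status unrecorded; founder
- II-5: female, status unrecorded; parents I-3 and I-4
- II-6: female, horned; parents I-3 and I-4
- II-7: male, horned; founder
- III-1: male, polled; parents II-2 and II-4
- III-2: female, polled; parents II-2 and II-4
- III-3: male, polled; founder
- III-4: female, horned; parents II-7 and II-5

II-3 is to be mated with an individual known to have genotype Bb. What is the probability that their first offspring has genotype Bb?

II-3 is polled so carries B and received b from I-1 (bb), so II-3 is Bb.
The cross gives 1/4 BB : 1/2 Bb : 1/4 bb, so P(offspring has genotype Bb) = 1/2.

1/2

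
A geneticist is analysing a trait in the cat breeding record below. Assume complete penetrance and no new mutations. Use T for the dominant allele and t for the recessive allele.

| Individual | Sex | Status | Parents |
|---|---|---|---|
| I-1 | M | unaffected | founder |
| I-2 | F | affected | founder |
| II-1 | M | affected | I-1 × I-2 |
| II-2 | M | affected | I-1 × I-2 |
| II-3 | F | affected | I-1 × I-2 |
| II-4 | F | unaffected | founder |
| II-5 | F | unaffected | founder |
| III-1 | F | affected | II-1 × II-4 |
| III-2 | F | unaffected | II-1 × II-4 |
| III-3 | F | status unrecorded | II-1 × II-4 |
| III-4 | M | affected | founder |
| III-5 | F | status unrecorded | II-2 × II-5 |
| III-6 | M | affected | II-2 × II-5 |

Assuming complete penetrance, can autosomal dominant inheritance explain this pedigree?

Yes

A consistent assignment under autosomal dominant exists: I-1 tt, I-2 TT, II-1 Tt, II-2 Tt, II-3 Tt, II-4 tt, II-5 tt, III-1 Tt, III-2 tt, III-3 Tt, III-4 TT, III-5 Tt, III-6 Tt.
In this assignment every recorded phenotype matches its genotype and every non-founder's genotype is obtainable from its parents' genotypes, so the pedigree is consistent.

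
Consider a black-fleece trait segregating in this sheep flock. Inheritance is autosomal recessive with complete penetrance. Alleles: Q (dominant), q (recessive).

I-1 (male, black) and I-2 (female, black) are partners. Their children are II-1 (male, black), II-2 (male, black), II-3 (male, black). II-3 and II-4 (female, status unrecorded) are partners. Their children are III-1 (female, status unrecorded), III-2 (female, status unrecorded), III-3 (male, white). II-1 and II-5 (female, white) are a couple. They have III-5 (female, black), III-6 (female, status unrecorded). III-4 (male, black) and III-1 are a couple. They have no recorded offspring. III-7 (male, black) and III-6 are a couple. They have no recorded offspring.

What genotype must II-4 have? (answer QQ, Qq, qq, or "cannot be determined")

cannot be determined

II-4's phenotype is unrecorded, and no parent or child forces a single allele at both positions; consistent genotype assignments exist with II-4 as QQ or Qq.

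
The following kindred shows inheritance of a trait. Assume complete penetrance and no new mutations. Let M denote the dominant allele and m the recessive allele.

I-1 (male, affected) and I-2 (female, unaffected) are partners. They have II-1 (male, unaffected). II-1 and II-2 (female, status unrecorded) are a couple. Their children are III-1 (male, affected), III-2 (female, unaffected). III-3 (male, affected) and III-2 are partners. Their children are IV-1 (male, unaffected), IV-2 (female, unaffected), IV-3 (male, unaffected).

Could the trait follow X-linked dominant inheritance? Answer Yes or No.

No

Under X-linked dominant, IV-2 (unaffected, female) cannot arise from III-3 (affected) × III-2 (unaffected).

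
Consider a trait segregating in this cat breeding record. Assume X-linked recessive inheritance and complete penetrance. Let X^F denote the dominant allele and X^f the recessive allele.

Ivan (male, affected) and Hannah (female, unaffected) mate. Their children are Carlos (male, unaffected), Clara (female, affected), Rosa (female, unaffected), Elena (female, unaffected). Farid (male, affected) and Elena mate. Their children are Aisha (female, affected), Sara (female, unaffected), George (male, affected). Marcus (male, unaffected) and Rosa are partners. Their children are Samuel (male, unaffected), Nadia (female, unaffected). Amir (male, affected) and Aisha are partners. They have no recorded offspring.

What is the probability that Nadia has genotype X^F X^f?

Marcus is unaffected, so Marcus is X^F Y.
Rosa is unaffected so carries F and received f from Ivan (X^f Y), so Rosa is X^F X^f.
Their cross gives offspring ratios 1/2 X^F X^F : 1/2 X^F X^f. Conditioning on Nadia being unaffected, P(X^F X^f) = 1/2 / 1 = 1/2.

1/2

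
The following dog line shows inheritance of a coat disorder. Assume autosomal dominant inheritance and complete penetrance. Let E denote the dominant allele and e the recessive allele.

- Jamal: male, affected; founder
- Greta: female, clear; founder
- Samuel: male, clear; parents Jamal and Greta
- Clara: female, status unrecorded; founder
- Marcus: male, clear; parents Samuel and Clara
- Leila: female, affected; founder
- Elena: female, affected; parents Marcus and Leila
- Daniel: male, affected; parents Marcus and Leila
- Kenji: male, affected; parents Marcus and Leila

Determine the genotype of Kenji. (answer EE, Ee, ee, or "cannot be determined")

Ee

From phenotype alone, Kenji is EE or Ee.
Kenji is affected so carries E and received e from Marcus (ee), so Kenji is Ee.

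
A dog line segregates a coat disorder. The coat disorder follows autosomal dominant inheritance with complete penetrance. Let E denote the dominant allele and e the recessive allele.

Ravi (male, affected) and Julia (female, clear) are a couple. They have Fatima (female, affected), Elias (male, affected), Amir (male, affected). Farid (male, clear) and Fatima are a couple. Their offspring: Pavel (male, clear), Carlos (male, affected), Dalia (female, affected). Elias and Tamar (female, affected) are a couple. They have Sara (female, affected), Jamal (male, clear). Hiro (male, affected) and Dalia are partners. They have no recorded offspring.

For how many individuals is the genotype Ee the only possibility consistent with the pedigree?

6

Obligate heterozygotes: Fatima is affected so carries E and received e from Julia (ee), so Fatima is Ee; Elias is affected so carries E and received e from Julia (ee), so Elias is Ee; Amir is affected so carries E and received e from Julia (ee), so Amir is Ee; Tamar is affected so carries E and passed e to Jamal (ee), so Tamar is Ee; Carlos is affected so carries E and received e from Farid (ee), so Carlos is Ee; Dalia is affected so carries E and received e from Farid (ee), so Dalia is Ee.
Every other individual is either homozygous by phenotype or has at least one consistent homozygous assignment, so the count is 6.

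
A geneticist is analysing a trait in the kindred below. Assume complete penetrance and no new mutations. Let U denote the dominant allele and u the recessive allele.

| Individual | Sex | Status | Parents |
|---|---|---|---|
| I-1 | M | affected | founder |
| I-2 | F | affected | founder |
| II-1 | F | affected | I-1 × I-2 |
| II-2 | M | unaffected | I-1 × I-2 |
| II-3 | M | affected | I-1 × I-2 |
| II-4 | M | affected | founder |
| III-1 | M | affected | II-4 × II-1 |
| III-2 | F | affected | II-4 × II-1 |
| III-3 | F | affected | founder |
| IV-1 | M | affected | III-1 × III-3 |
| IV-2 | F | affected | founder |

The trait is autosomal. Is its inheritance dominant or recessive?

I-1 and I-2 are both affected yet have an unaffected child II-2. Under a recessive model two affected parents are homozygous and every child would be affected, so the trait cannot be recessive.

dominant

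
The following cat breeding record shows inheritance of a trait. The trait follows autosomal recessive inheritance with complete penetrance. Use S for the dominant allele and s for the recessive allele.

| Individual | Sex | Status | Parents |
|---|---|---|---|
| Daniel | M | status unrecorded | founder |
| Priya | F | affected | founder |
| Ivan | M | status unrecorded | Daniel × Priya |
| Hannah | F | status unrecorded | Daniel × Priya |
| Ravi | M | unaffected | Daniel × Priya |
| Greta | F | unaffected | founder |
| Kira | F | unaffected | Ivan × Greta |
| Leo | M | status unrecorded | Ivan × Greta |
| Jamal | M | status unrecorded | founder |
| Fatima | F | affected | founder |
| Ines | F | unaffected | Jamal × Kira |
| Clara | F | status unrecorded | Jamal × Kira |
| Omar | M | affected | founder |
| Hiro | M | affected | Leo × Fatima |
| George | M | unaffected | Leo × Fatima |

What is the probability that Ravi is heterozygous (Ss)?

1

Ravi is unaffected so carries S and received s from Priya (ss), so Ravi is Ss, giving P(Ss) = 1.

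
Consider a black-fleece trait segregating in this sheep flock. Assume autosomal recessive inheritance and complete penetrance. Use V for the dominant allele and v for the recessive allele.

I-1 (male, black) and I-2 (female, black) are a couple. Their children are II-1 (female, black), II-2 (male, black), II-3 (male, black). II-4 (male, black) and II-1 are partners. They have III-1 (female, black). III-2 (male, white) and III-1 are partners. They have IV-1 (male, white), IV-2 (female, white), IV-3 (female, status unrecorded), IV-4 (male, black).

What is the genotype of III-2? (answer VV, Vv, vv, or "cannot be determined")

Vv

From phenotype alone, III-2 is VV or Vv.
III-2 is white so carries V and passed v to IV-4 (vv), so III-2 is Vv.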